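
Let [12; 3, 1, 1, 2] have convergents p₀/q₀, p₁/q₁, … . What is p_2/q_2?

Using pₖ = aₖpₖ₋₁ + pₖ₋₂, qₖ = aₖqₖ₋₁ + qₖ₋₂ (with p₋₁=1, p₋₂=0, q₋₁=0, q₋₂=1):
  k=0: a=12, p=12, q=1
  k=1: a=3, p=37, q=3
  k=2: a=1, p=49, q=4

49/4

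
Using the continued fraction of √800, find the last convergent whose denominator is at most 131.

√800 = [28; 3, 1, 1, 13, 1, 1, 3, 56, …] (period length 8).
Convergents:
  p_0/q_0 = 28/1
  p_1/q_1 = 85/3
  p_2/q_2 = 113/4
  p_3/q_3 = 198/7
  p_4/q_4 = 2687/95
  p_5/q_5 = 2885/102
  p_6/q_6 = 5572/197
q_5 = 102 ≤ 131 < 197 = q_6, so the answer is 2885/102.

2885/102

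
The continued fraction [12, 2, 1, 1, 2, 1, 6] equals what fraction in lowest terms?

1499/121

Fold from the inside: start with 6/1.
  1 + 1/6 = 7/6
  2 + 6/7 = 20/7
  1 + 7/20 = 27/20
  1 + 20/27 = 47/27
  2 + 27/47 = 121/47
  12 + 47/121 = 1499/121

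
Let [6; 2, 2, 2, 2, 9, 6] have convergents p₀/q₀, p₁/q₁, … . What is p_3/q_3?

Using pₖ = aₖpₖ₋₁ + pₖ₋₂, qₖ = aₖqₖ₋₁ + qₖ₋₂ (with p₋₁=1, p₋₂=0, q₋₁=0, q₋₂=1):
  k=0: a=6, p=6, q=1
  k=1: a=2, p=13, q=2
  k=2: a=2, p=32, q=5
  k=3: a=2, p=77, q=12

77/12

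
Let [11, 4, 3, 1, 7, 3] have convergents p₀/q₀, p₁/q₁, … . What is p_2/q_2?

146/13

Using pₖ = aₖpₖ₋₁ + pₖ₋₂, qₖ = aₖqₖ₋₁ + qₖ₋₂ (with p₋₁=1, p₋₂=0, q₋₁=0, q₋₂=1):
  k=0: a=11, p=11, q=1
  k=1: a=4, p=45, q=4
  k=2: a=3, p=146, q=13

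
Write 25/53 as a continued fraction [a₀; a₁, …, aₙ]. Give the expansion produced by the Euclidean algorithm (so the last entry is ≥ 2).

25 = 0×53 + 25
53 = 2×25 + 3
25 = 8×3 + 1
3 = 3×1 + 0  (stop)
So 25/53 = [0; 2, 8, 3].

[0; 2, 8, 3]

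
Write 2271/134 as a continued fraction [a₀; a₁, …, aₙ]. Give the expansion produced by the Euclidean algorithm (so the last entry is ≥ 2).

2271 = 16·134 + 127
134 = 1·127 + 7
127 = 18·7 + 1
7 = 7·1 + 0  (stop)
So 2271/134 = [16; 1, 18, 7].

[16; 1, 18, 7]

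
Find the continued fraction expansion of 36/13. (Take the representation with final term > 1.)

[2; 1, 3, 3]

36 = 2·13 + 10
13 = 1·10 + 3
10 = 3·3 + 1
3 = 3·1 + 0  (stop)
So 36/13 = [2; 1, 3, 3].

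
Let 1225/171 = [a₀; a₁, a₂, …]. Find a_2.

9

1225 = 7·171 + 28   →  a_0 = 7
171 = 6·28 + 3   →  a_1 = 6
28 = 9·3 + 1   →  a_2 = 9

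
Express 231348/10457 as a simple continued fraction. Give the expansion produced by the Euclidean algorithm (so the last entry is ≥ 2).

231348 = 22*10457 + 1294
10457 = 8*1294 + 105
1294 = 12*105 + 34
105 = 3*34 + 3
34 = 11*3 + 1
3 = 3*1 + 0  (stop)
So 231348/10457 = [22; 8, 12, 3, 11, 3].

[22; 8, 12, 3, 11, 3]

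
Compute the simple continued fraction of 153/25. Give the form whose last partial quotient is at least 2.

153 = 6·25 + 3
25 = 8·3 + 1
3 = 3·1 + 0  (stop)
So 153/25 = [6; 8, 3].

[6; 8, 3]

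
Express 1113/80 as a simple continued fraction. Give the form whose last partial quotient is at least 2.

1113 = 13·80 + 73
80 = 1·73 + 7
73 = 10·7 + 3
7 = 2·3 + 1
3 = 3·1 + 0  (stop)
So 1113/80 = [13; 1, 10, 2, 3].

[13; 1, 10, 2, 3]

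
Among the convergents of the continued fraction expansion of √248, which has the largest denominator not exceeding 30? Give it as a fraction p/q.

√248 = [15; 1, 2, 1, 30, …] (period length 4).
Convergents:
  p_0/q_0 = 15/1
  p_1/q_1 = 16/1
  p_2/q_2 = 47/3
  p_3/q_3 = 63/4
  p_4/q_4 = 1937/123
q_3 = 4 ≤ 30 < 123 = q_4, so the answer is 63/4.

63/4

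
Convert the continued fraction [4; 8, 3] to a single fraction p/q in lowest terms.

Using pₖ = aₖpₖ₋₁ + pₖ₋₂ and qₖ = aₖqₖ₋₁ + qₖ₋₂:
  k=0: a=4, p=4, q=1
  k=1: a=8, p=33, q=8
  k=2: a=3, p=103, q=25

103/25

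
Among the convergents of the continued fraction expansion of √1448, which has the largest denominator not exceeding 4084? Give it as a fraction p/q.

√1448 = [38; 19, 76, …] (period length 2).
Convergents:
  p_0/q_0 = 38/1
  p_1/q_1 = 723/19
  p_2/q_2 = 54986/1445
  p_3/q_3 = 1045457/27474
q_2 = 1445 ≤ 4084 < 27474 = q_3, so the answer is 54986/1445.

54986/1445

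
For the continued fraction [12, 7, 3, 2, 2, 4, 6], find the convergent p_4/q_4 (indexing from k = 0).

1505/124

Using pₖ = aₖpₖ₋₁ + pₖ₋₂, qₖ = aₖqₖ₋₁ + qₖ₋₂ (with p₋₁=1, p₋₂=0, q₋₁=0, q₋₂=1):
  k=0: a=12, p=12, q=1
  k=1: a=7, p=85, q=7
  k=2: a=3, p=267, q=22
  k=3: a=2, p=619, q=51
  k=4: a=2, p=1505, q=124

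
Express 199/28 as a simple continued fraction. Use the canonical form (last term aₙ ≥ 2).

199 = 7×28 + 3
28 = 9×3 + 1
3 = 3×1 + 0  (stop)
So 199/28 = [7; 9, 3].

[7; 9, 3]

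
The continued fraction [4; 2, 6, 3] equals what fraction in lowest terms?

Using pₖ = aₖpₖ₋₁ + pₖ₋₂ and qₖ = aₖqₖ₋₁ + qₖ₋₂:
  k=0: a=4, p=4, q=1
  k=1: a=2, p=9, q=2
  k=2: a=6, p=58, q=13
  k=3: a=3, p=183, q=41

183/41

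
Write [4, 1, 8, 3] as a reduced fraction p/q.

137/28

Fold from the inside: start with 3/1.
  8 + 1/3 = 25/3
  1 + 3/25 = 28/25
  4 + 25/28 = 137/28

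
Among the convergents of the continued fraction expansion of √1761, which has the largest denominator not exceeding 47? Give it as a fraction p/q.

1175/28

√1761 = [41; 1, 26, 1, 82, …] (period length 4).
Convergents:
  p_0/q_0 = 41/1
  p_1/q_1 = 42/1
  p_2/q_2 = 1133/27
  p_3/q_3 = 1175/28
  p_4/q_4 = 97483/2323
q_3 = 28 ≤ 47 < 2323 = q_4, so the answer is 1175/28.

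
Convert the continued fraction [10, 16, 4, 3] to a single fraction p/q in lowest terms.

2123/211

Using pₖ = aₖpₖ₋₁ + pₖ₋₂ and qₖ = aₖqₖ₋₁ + qₖ₋₂:
  k=0: a=10, p=10, q=1
  k=1: a=16, p=161, q=16
  k=2: a=4, p=654, q=65
  k=3: a=3, p=2123, q=211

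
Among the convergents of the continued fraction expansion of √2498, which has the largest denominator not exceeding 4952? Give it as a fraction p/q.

√2498 = [49; 1, 48, 1, 98, …] (period length 4).
Convergents:
  p_0/q_0 = 49/1
  p_1/q_1 = 50/1
  p_2/q_2 = 2449/49
  p_3/q_3 = 2499/50
  p_4/q_4 = 247351/4949
  p_5/q_5 = 249850/4999
q_4 = 4949 ≤ 4952 < 4999 = q_5, so the answer is 247351/4949.

247351/4949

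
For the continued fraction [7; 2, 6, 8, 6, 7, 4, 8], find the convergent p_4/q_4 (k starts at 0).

Using pₖ = aₖpₖ₋₁ + pₖ₋₂, qₖ = aₖqₖ₋₁ + qₖ₋₂ (with p₋₁=1, p₋₂=0, q₋₁=0, q₋₂=1):
  k=0: a=7, p=7, q=1
  k=1: a=2, p=15, q=2
  k=2: a=6, p=97, q=13
  k=3: a=8, p=791, q=106
  k=4: a=6, p=4843, q=649

4843/649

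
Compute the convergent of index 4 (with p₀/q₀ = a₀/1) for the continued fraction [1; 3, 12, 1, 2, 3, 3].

155/117

Using pₖ = aₖpₖ₋₁ + pₖ₋₂, qₖ = aₖqₖ₋₁ + qₖ₋₂ (with p₋₁=1, p₋₂=0, q₋₁=0, q₋₂=1):
  k=0: a=1, p=1, q=1
  k=1: a=3, p=4, q=3
  k=2: a=12, p=49, q=37
  k=3: a=1, p=53, q=40
  k=4: a=2, p=155, q=117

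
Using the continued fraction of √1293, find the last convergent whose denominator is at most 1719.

√1293 = [35; 1, 22, 1, 70, …] (period length 4).
Convergents:
  p_0/q_0 = 35/1
  p_1/q_1 = 36/1
  p_2/q_2 = 827/23
  p_3/q_3 = 863/24
  p_4/q_4 = 61237/1703
  p_5/q_5 = 62100/1727
q_4 = 1703 ≤ 1719 < 1727 = q_5, so the answer is 61237/1703.

61237/1703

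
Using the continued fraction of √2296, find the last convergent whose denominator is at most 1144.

54577/1139

√2296 = [47; 1, 10, 1, 94, …] (period length 4).
Convergents:
  p_0/q_0 = 47/1
  p_1/q_1 = 48/1
  p_2/q_2 = 527/11
  p_3/q_3 = 575/12
  p_4/q_4 = 54577/1139
  p_5/q_5 = 55152/1151
q_4 = 1139 ≤ 1144 < 1151 = q_5, so the answer is 54577/1139.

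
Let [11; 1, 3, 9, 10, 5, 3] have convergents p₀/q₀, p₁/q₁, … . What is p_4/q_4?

4397/374

Using pₖ = aₖpₖ₋₁ + pₖ₋₂, qₖ = aₖqₖ₋₁ + qₖ₋₂ (with p₋₁=1, p₋₂=0, q₋₁=0, q₋₂=1):
  k=0: a=11, p=11, q=1
  k=1: a=1, p=12, q=1
  k=2: a=3, p=47, q=4
  k=3: a=9, p=435, q=37
  k=4: a=10, p=4397, q=374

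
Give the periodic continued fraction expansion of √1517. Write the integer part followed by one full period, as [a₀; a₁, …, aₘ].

[38; 1, 18, 2, 18, 1, 76]

a₀ = ⌊√1517⌋ = 38.
With m₀=0, d₀=1 and mₖ₊₁ = dₖaₖ − mₖ, dₖ₊₁ = (n − mₖ₊₁²)/dₖ, aₖ₊₁ = ⌊(a₀+mₖ₊₁)/dₖ₊₁⌋:
  k=1: m=38, d=73, a=1
  k=2: m=35, d=4, a=18
  k=3: m=37, d=37, a=2
  k=4: m=37, d=4, a=18
  k=5: m=35, d=73, a=1
  k=6: m=38, d=1, a=76
d=1 and a=2a₀=76 at k=6, so the next step gives (m, d) = (38, 73) again — its k=1 value — and the period has length 6.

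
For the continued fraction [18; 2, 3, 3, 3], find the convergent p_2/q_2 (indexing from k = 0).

129/7

Using pₖ = aₖpₖ₋₁ + pₖ₋₂, qₖ = aₖqₖ₋₁ + qₖ₋₂ (with p₋₁=1, p₋₂=0, q₋₁=0, q₋₂=1):
  k=0: a=18, p=18, q=1
  k=1: a=2, p=37, q=2
  k=2: a=3, p=129, q=7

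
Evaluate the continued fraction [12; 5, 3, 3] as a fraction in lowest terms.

646/53

Using pₖ = aₖpₖ₋₁ + pₖ₋₂ and qₖ = aₖqₖ₋₁ + qₖ₋₂:
  k=0: a=12, p=12, q=1
  k=1: a=5, p=61, q=5
  k=2: a=3, p=195, q=16
  k=3: a=3, p=646, q=53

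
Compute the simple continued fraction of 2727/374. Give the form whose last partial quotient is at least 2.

2727 = 7*374 + 109
374 = 3*109 + 47
109 = 2*47 + 15
47 = 3*15 + 2
15 = 7*2 + 1
2 = 2*1 + 0  (stop)
So 2727/374 = [7; 3, 2, 3, 7, 2].

[7; 3, 2, 3, 7, 2]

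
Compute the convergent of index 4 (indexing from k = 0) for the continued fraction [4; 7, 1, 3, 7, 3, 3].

929/225

Using pₖ = aₖpₖ₋₁ + pₖ₋₂, qₖ = aₖqₖ₋₁ + qₖ₋₂ (with p₋₁=1, p₋₂=0, q₋₁=0, q₋₂=1):
  k=0: a=4, p=4, q=1
  k=1: a=7, p=29, q=7
  k=2: a=1, p=33, q=8
  k=3: a=3, p=128, q=31
  k=4: a=7, p=929, q=225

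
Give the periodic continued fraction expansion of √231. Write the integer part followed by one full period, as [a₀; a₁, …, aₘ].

a₀ = ⌊√231⌋ = 15.

[15; 5, 30]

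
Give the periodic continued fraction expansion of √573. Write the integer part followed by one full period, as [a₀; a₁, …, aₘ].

[23; 1, 14, 1, 46]

a₀ = ⌊√573⌋ = 23.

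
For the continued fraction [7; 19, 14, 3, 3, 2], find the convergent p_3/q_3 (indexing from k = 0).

5783/820

Using pₖ = aₖpₖ₋₁ + pₖ₋₂, qₖ = aₖqₖ₋₁ + qₖ₋₂ (with p₋₁=1, p₋₂=0, q₋₁=0, q₋₂=1):
  k=0: a=7, p=7, q=1
  k=1: a=19, p=134, q=19
  k=2: a=14, p=1883, q=267
  k=3: a=3, p=5783, q=820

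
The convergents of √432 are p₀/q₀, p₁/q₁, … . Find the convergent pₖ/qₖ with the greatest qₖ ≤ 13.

187/9

√432 = [20; 1, 3, 1, 1, 1, 3, 1, 40, …] (period length 8).
Convergents:
  p_0/q_0 = 20/1
  p_1/q_1 = 21/1
  p_2/q_2 = 83/4
  p_3/q_3 = 104/5
  p_4/q_4 = 187/9
  p_5/q_5 = 291/14
q_4 = 9 ≤ 13 < 14 = q_5, so the answer is 187/9.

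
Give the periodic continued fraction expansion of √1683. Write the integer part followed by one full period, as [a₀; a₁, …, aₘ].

a₀ = ⌊√1683⌋ = 41.
With m₀=0, d₀=1 and mₖ₊₁ = dₖaₖ − mₖ, dₖ₊₁ = (n − mₖ₊₁²)/dₖ, aₖ₊₁ = ⌊(a₀+mₖ₊₁)/dₖ₊₁⌋:
  k=1: m=41, d=2, a=41
  k=2: m=41, d=1, a=82
d=1 and a=2a₀=82 at k=2, so the next step gives (m, d) = (41, 2) again — its k=1 value — and the period has length 2.

[41; 41, 82]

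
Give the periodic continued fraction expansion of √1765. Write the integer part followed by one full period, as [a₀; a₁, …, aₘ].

[42; 84]

a₀ = ⌊√1765⌋ = 42.
With m₀=0, d₀=1 and mₖ₊₁ = dₖaₖ − mₖ, dₖ₊₁ = (n − mₖ₊₁²)/dₖ, aₖ₊₁ = ⌊(a₀+mₖ₊₁)/dₖ₊₁⌋:
  k=1: m=42, d=1, a=84
d=1 and a=2a₀=84 at k=1, so the next step gives (m, d) = (42, 1) again — its k=1 value — and the period has length 1.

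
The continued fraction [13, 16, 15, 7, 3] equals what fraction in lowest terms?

Using pₖ = aₖpₖ₋₁ + pₖ₋₂ and qₖ = aₖqₖ₋₁ + qₖ₋₂:
  k=0: a=13, p=13, q=1
  k=1: a=16, p=209, q=16
  k=2: a=15, p=3148, q=241
  k=3: a=7, p=22245, q=1703
  k=4: a=3, p=69883, q=5350

69883/5350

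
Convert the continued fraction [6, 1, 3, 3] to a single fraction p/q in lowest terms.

88/13

Using pₖ = aₖpₖ₋₁ + pₖ₋₂ and qₖ = aₖqₖ₋₁ + qₖ₋₂:
  k=0: a=6, p=6, q=1
  k=1: a=1, p=7, q=1
  k=2: a=3, p=27, q=4
  k=3: a=3, p=88, q=13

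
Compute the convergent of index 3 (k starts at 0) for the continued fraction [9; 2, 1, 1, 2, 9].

Using pₖ = aₖpₖ₋₁ + pₖ₋₂, qₖ = aₖqₖ₋₁ + qₖ₋₂ (with p₋₁=1, p₋₂=0, q₋₁=0, q₋₂=1):
  k=0: a=9, p=9, q=1
  k=1: a=2, p=19, q=2
  k=2: a=1, p=28, q=3
  k=3: a=1, p=47, q=5

47/5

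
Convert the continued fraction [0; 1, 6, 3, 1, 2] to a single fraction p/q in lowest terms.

69/80

Fold from the inside: start with 2/1.
  1 + 1/2 = 3/2
  3 + 2/3 = 11/3
  6 + 3/11 = 69/11
  1 + 11/69 = 80/69
  0 + 69/80 = 69/80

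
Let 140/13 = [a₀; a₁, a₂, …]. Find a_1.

1

140 = 10·13 + 10   →  a_0 = 10
13 = 1·10 + 3   →  a_1 = 1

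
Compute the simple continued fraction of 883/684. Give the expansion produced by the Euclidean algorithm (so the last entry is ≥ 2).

[1; 3, 2, 3, 2, 12]

883 = 1×684 + 199
684 = 3×199 + 87
199 = 2×87 + 25
87 = 3×25 + 12
25 = 2×12 + 1
12 = 12×1 + 0  (stop)
So 883/684 = [1; 3, 2, 3, 2, 12].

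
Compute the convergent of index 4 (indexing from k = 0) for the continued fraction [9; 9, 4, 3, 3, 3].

3616/397

Using pₖ = aₖpₖ₋₁ + pₖ₋₂, qₖ = aₖqₖ₋₁ + qₖ₋₂ (with p₋₁=1, p₋₂=0, q₋₁=0, q₋₂=1):
  k=0: a=9, p=9, q=1
  k=1: a=9, p=82, q=9
  k=2: a=4, p=337, q=37
  k=3: a=3, p=1093, q=120
  k=4: a=3, p=3616, q=397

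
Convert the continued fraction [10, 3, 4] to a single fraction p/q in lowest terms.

134/13

Fold from the inside: start with 4/1.
  3 + 1/4 = 13/4
  10 + 4/13 = 134/13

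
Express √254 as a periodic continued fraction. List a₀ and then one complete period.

[15; 1, 14, 1, 30]

a₀ = ⌊√254⌋ = 15.
With m₀=0, d₀=1 and mₖ₊₁ = dₖaₖ − mₖ, dₖ₊₁ = (n − mₖ₊₁²)/dₖ, aₖ₊₁ = ⌊(a₀+mₖ₊₁)/dₖ₊₁⌋:
  k=1: m=15, d=29, a=1
  k=2: m=14, d=2, a=14
  k=3: m=14, d=29, a=1
  k=4: m=15, d=1, a=30
d=1 and a=2a₀=30 at k=4, so the next step gives (m, d) = (15, 29) again — its k=1 value — and the period has length 4.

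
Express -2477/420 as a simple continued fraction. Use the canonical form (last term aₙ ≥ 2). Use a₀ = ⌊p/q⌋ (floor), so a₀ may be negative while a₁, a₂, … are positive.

-2477 = -6×420 + 43
420 = 9×43 + 33
43 = 1×33 + 10
33 = 3×10 + 3
10 = 3×3 + 1
3 = 3×1 + 0  (stop)
So -2477/420 = [-6; 9, 1, 3, 3, 3].

[-6; 9, 1, 3, 3, 3]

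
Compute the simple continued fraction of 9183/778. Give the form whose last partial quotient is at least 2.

[11; 1, 4, 11, 1, 3, 3]

9183 = 11*778 + 625
778 = 1*625 + 153
625 = 4*153 + 13
153 = 11*13 + 10
13 = 1*10 + 3
10 = 3*3 + 1
3 = 3*1 + 0  (stop)
So 9183/778 = [11; 1, 4, 11, 1, 3, 3].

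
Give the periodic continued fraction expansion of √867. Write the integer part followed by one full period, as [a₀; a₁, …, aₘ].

[29; 2, 4, 29, 4, 2, 58]

a₀ = ⌊√867⌋ = 29.
With m₀=0, d₀=1 and mₖ₊₁ = dₖaₖ − mₖ, dₖ₊₁ = (n − mₖ₊₁²)/dₖ, aₖ₊₁ = ⌊(a₀+mₖ₊₁)/dₖ₊₁⌋:
  k=1: m=29, d=26, a=2
  k=2: m=23, d=13, a=4
  k=3: m=29, d=2, a=29
  k=4: m=29, d=13, a=4
  k=5: m=23, d=26, a=2
  k=6: m=29, d=1, a=58
d=1 and a=2a₀=58 at k=6, so the next step gives (m, d) = (29, 26) again — its k=1 value — and the period has length 6.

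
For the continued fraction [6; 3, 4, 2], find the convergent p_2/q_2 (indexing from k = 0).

82/13

Using pₖ = aₖpₖ₋₁ + pₖ₋₂, qₖ = aₖqₖ₋₁ + qₖ₋₂ (with p₋₁=1, p₋₂=0, q₋₁=0, q₋₂=1):
  k=0: a=6, p=6, q=1
  k=1: a=3, p=19, q=3
  k=2: a=4, p=82, q=13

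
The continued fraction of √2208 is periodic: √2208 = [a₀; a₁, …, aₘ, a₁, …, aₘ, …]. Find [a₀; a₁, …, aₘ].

[46; 1, 92]

a₀ = ⌊√2208⌋ = 46.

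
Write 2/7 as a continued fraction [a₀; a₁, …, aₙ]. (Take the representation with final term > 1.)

2 = 0·7 + 2
7 = 3·2 + 1
2 = 2·1 + 0  (stop)
So 2/7 = [0; 3, 2].

[0; 3, 2]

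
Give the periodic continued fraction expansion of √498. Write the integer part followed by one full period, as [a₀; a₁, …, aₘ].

[22; 3, 6, 22, 6, 3, 44]

a₀ = ⌊√498⌋ = 22.
With m₀=0, d₀=1 and mₖ₊₁ = dₖaₖ − mₖ, dₖ₊₁ = (n − mₖ₊₁²)/dₖ, aₖ₊₁ = ⌊(a₀+mₖ₊₁)/dₖ₊₁⌋:
  k=1: m=22, d=14, a=3
  k=2: m=20, d=7, a=6
  k=3: m=22, d=2, a=22
  k=4: m=22, d=7, a=6
  k=5: m=20, d=14, a=3
  k=6: m=22, d=1, a=44
d=1 and a=2a₀=44 at k=6, so the next step gives (m, d) = (22, 14) again — its k=1 value — and the period has length 6.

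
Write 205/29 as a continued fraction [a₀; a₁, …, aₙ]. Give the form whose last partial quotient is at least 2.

[7; 14, 2]

205 = 7×29 + 2
29 = 14×2 + 1
2 = 2×1 + 0  (stop)
So 205/29 = [7; 14, 2].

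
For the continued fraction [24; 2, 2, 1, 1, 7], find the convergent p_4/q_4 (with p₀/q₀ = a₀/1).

293/12

Using pₖ = aₖpₖ₋₁ + pₖ₋₂, qₖ = aₖqₖ₋₁ + qₖ₋₂ (with p₋₁=1, p₋₂=0, q₋₁=0, q₋₂=1):
  k=0: a=24, p=24, q=1
  k=1: a=2, p=49, q=2
  k=2: a=2, p=122, q=5
  k=3: a=1, p=171, q=7
  k=4: a=1, p=293, q=12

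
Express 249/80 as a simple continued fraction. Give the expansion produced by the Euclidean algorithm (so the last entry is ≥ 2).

[3; 8, 1, 8]

249 = 3·80 + 9
80 = 8·9 + 8
9 = 1·8 + 1
8 = 8·1 + 0  (stop)
So 249/80 = [3; 8, 1, 8].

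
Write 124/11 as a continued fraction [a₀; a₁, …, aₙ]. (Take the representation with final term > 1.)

124 = 11×11 + 3
11 = 3×3 + 2
3 = 1×2 + 1
2 = 2×1 + 0  (stop)
So 124/11 = [11; 3, 1, 2].

[11; 3, 1, 2]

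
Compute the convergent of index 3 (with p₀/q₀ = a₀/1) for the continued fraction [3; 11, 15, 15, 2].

7729/2501

Using pₖ = aₖpₖ₋₁ + pₖ₋₂, qₖ = aₖqₖ₋₁ + qₖ₋₂ (with p₋₁=1, p₋₂=0, q₋₁=0, q₋₂=1):
  k=0: a=3, p=3, q=1
  k=1: a=11, p=34, q=11
  k=2: a=15, p=513, q=166
  k=3: a=15, p=7729, q=2501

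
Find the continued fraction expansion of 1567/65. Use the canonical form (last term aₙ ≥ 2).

[24; 9, 3, 2]

1567 = 24×65 + 7
65 = 9×7 + 2
7 = 3×2 + 1
2 = 2×1 + 0  (stop)
So 1567/65 = [24; 9, 3, 2].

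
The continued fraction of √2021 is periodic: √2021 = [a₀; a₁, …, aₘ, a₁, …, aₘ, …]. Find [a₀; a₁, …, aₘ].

a₀ = ⌊√2021⌋ = 44.
With m₀=0, d₀=1 and mₖ₊₁ = dₖaₖ − mₖ, dₖ₊₁ = (n − mₖ₊₁²)/dₖ, aₖ₊₁ = ⌊(a₀+mₖ₊₁)/dₖ₊₁⌋:
  k=1: m=44, d=85, a=1
  k=2: m=41, d=4, a=21
  k=3: m=43, d=43, a=2
  k=4: m=43, d=4, a=21
  k=5: m=41, d=85, a=1
  k=6: m=44, d=1, a=88
d=1 and a=2a₀=88 at k=6, so the next step gives (m, d) = (44, 85) again — its k=1 value — and the period has length 6.

[44; 1, 21, 2, 21, 1, 88]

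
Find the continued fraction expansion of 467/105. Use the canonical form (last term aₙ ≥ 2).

[4; 2, 4, 3, 1, 2]

467 = 4*105 + 47
105 = 2*47 + 11
47 = 4*11 + 3
11 = 3*3 + 2
3 = 1*2 + 1
2 = 2*1 + 0  (stop)
So 467/105 = [4; 2, 4, 3, 1, 2].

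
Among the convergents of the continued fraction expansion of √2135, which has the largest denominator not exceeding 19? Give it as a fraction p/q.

231/5

√2135 = [46; 4, 1, 5, 1, 4, 92, …] (period length 6).
Convergents:
  p_0/q_0 = 46/1
  p_1/q_1 = 185/4
  p_2/q_2 = 231/5
  p_3/q_3 = 1340/29
q_2 = 5 ≤ 19 < 29 = q_3, so the answer is 231/5.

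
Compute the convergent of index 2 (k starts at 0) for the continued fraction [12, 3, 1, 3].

Using pₖ = aₖpₖ₋₁ + pₖ₋₂, qₖ = aₖqₖ₋₁ + qₖ₋₂ (with p₋₁=1, p₋₂=0, q₋₁=0, q₋₂=1):
  k=0: a=12, p=12, q=1
  k=1: a=3, p=37, q=3
  k=2: a=1, p=49, q=4

49/4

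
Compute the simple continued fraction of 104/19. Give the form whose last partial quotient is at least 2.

[5; 2, 9]

104 = 5*19 + 9
19 = 2*9 + 1
9 = 9*1 + 0  (stop)
So 104/19 = [5; 2, 9].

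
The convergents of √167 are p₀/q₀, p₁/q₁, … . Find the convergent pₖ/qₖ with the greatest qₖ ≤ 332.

√167 = [12; 1, 11, 1, 24, …] (period length 4).
Convergents:
  p_0/q_0 = 12/1
  p_1/q_1 = 13/1
  p_2/q_2 = 155/12
  p_3/q_3 = 168/13
  p_4/q_4 = 4187/324
  p_5/q_5 = 4355/337
q_4 = 324 ≤ 332 < 337 = q_5, so the answer is 4187/324.

4187/324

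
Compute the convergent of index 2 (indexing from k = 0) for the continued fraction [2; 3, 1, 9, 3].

Using pₖ = aₖpₖ₋₁ + pₖ₋₂, qₖ = aₖqₖ₋₁ + qₖ₋₂ (with p₋₁=1, p₋₂=0, q₋₁=0, q₋₂=1):
  k=0: a=2, p=2, q=1
  k=1: a=3, p=7, q=3
  k=2: a=1, p=9, q=4

9/4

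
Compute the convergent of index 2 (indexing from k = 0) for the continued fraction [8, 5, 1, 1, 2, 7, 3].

Using pₖ = aₖpₖ₋₁ + pₖ₋₂, qₖ = aₖqₖ₋₁ + qₖ₋₂ (with p₋₁=1, p₋₂=0, q₋₁=0, q₋₂=1):
  k=0: a=8, p=8, q=1
  k=1: a=5, p=41, q=5
  k=2: a=1, p=49, q=6

49/6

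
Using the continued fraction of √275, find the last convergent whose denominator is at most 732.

√275 = [16; 1, 1, 2, 1, 1, 32, …] (period length 6).
Convergents:
  p_0/q_0 = 16/1
  p_1/q_1 = 17/1
  p_2/q_2 = 33/2
  p_3/q_3 = 83/5
  p_4/q_4 = 116/7
  p_5/q_5 = 199/12
  p_6/q_6 = 6484/391
  p_7/q_7 = 6683/403
  p_8/q_8 = 13167/794
q_7 = 403 ≤ 732 < 794 = q_8, so the answer is 6683/403.

6683/403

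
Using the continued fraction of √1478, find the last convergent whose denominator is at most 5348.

√1478 = [38; 2, 4, 38, 4, 2, 76, …] (period length 6).
Convergents:
  p_0/q_0 = 38/1
  p_1/q_1 = 77/2
  p_2/q_2 = 346/9
  p_3/q_3 = 13225/344
  p_4/q_4 = 53246/1385
  p_5/q_5 = 119717/3114
  p_6/q_6 = 9151738/238049
q_5 = 3114 ≤ 5348 < 238049 = q_6, so the answer is 119717/3114.

119717/3114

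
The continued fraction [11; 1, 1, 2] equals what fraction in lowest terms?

Using pₖ = aₖpₖ₋₁ + pₖ₋₂ and qₖ = aₖqₖ₋₁ + qₖ₋₂:
  k=0: a=11, p=11, q=1
  k=1: a=1, p=12, q=1
  k=2: a=1, p=23, q=2
  k=3: a=2, p=58, q=5

58/5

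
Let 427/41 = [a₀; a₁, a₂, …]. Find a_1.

2

427 = 10·41 + 17   →  a_0 = 10
41 = 2·17 + 7   →  a_1 = 2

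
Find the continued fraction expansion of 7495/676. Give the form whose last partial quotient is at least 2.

[11; 11, 2, 5, 2, 2]

7495 = 11·676 + 59
676 = 11·59 + 27
59 = 2·27 + 5
27 = 5·5 + 2
5 = 2·2 + 1
2 = 2·1 + 0  (stop)
So 7495/676 = [11; 11, 2, 5, 2, 2].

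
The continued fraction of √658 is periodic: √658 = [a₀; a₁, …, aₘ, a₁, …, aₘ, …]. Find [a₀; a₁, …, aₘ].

a₀ = ⌊√658⌋ = 25.
With m₀=0, d₀=1 and mₖ₊₁ = dₖaₖ − mₖ, dₖ₊₁ = (n − mₖ₊₁²)/dₖ, aₖ₊₁ = ⌊(a₀+mₖ₊₁)/dₖ₊₁⌋:
  k=1: m=25, d=33, a=1
  k=2: m=8, d=18, a=1
  k=3: m=10, d=31, a=1
  k=4: m=21, d=7, a=6
  k=5: m=21, d=31, a=1
  k=6: m=10, d=18, a=1
  k=7: m=8, d=33, a=1
  k=8: m=25, d=1, a=50
d=1 and a=2a₀=50 at k=8, so the next step gives (m, d) = (25, 33) again — its k=1 value — and the period has length 8.

[25; 1, 1, 1, 6, 1, 1, 1, 50]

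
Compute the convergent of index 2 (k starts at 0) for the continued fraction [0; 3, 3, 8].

Using pₖ = aₖpₖ₋₁ + pₖ₋₂, qₖ = aₖqₖ₋₁ + qₖ₋₂ (with p₋₁=1, p₋₂=0, q₋₁=0, q₋₂=1):
  k=0: a=0, p=0, q=1
  k=1: a=3, p=1, q=3
  k=2: a=3, p=3, q=10

3/10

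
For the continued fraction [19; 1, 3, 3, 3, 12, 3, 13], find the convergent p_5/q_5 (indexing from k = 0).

10457/529

Using pₖ = aₖpₖ₋₁ + pₖ₋₂, qₖ = aₖqₖ₋₁ + qₖ₋₂ (with p₋₁=1, p₋₂=0, q₋₁=0, q₋₂=1):
  k=0: a=19, p=19, q=1
  k=1: a=1, p=20, q=1
  k=2: a=3, p=79, q=4
  k=3: a=3, p=257, q=13
  k=4: a=3, p=850, q=43
  k=5: a=12, p=10457, q=529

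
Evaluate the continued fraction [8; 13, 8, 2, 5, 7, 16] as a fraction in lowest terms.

Fold from the inside: start with 16/1.
  7 + 1/16 = 113/16
  5 + 16/113 = 581/113
  2 + 113/581 = 1275/581
  8 + 581/1275 = 10781/1275
  13 + 1275/10781 = 141428/10781
  8 + 10781/141428 = 1142205/141428

1142205/141428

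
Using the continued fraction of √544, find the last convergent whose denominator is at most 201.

2449/105

√544 = [23; 3, 11, 3, 46, …] (period length 4).
Convergents:
  p_0/q_0 = 23/1
  p_1/q_1 = 70/3
  p_2/q_2 = 793/34
  p_3/q_3 = 2449/105
  p_4/q_4 = 113447/4864
q_3 = 105 ≤ 201 < 4864 = q_4, so the answer is 2449/105.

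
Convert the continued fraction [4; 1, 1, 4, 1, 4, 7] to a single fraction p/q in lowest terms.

Using pₖ = aₖpₖ₋₁ + pₖ₋₂ and qₖ = aₖqₖ₋₁ + qₖ₋₂:
  k=0: a=4, p=4, q=1
  k=1: a=1, p=5, q=1
  k=2: a=1, p=9, q=2
  k=3: a=4, p=41, q=9
  k=4: a=1, p=50, q=11
  k=5: a=4, p=241, q=53
  k=6: a=7, p=1737, q=382

1737/382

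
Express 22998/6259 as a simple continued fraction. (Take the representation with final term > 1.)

22998 = 3·6259 + 4221
6259 = 1·4221 + 2038
4221 = 2·2038 + 145
2038 = 14·145 + 8
145 = 18·8 + 1
8 = 8·1 + 0  (stop)
So 22998/6259 = [3; 1, 2, 14, 18, 8].

[3; 1, 2, 14, 18, 8]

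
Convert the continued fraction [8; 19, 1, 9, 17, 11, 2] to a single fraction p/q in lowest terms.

Fold from the inside: start with 2/1.
  11 + 1/2 = 23/2
  17 + 2/23 = 393/23
  9 + 23/393 = 3560/393
  1 + 393/3560 = 3953/3560
  19 + 3560/3953 = 78667/3953
  8 + 3953/78667 = 633289/78667

633289/78667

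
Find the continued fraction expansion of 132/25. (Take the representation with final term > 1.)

[5; 3, 1, 1, 3]

132 = 5*25 + 7
25 = 3*7 + 4
7 = 1*4 + 3
4 = 1*3 + 1
3 = 3*1 + 0  (stop)
So 132/25 = [5; 3, 1, 1, 3].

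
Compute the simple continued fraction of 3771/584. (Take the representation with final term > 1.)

[6; 2, 5, 2, 1, 16]

3771 = 6×584 + 267
584 = 2×267 + 50
267 = 5×50 + 17
50 = 2×17 + 16
17 = 1×16 + 1
16 = 16×1 + 0  (stop)
So 3771/584 = [6; 2, 5, 2, 1, 16].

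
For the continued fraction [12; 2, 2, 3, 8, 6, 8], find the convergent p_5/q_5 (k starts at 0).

Using pₖ = aₖpₖ₋₁ + pₖ₋₂, qₖ = aₖqₖ₋₁ + qₖ₋₂ (with p₋₁=1, p₋₂=0, q₋₁=0, q₋₂=1):
  k=0: a=12, p=12, q=1
  k=1: a=2, p=25, q=2
  k=2: a=2, p=62, q=5
  k=3: a=3, p=211, q=17
  k=4: a=8, p=1750, q=141
  k=5: a=6, p=10711, q=863

10711/863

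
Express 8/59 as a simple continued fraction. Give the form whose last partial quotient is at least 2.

8 = 0*59 + 8
59 = 7*8 + 3
8 = 2*3 + 2
3 = 1*2 + 1
2 = 2*1 + 0  (stop)
So 8/59 = [0; 7, 2, 1, 2].

[0; 7, 2, 1, 2]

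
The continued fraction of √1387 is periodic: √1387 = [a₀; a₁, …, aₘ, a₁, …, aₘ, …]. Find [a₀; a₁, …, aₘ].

a₀ = ⌊√1387⌋ = 37.

[37; 4, 8, 37, 8, 4, 74]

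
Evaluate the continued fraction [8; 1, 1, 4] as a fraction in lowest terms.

77/9

Fold from the inside: start with 4/1.
  1 + 1/4 = 5/4
  1 + 4/5 = 9/5
  8 + 5/9 = 77/9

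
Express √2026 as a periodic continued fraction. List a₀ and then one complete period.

a₀ = ⌊√2026⌋ = 45.
With m₀=0, d₀=1 and mₖ₊₁ = dₖaₖ − mₖ, dₖ₊₁ = (n − mₖ₊₁²)/dₖ, aₖ₊₁ = ⌊(a₀+mₖ₊₁)/dₖ₊₁⌋:
  k=1: m=45, d=1, a=90
d=1 and a=2a₀=90 at k=1, so the next step gives (m, d) = (45, 1) again — its k=1 value — and the period has length 1.

[45; 90]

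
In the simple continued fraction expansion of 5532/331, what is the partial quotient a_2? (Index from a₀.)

5532 = 16·331 + 236   →  a_0 = 16
331 = 1·236 + 95   →  a_1 = 1
236 = 2·95 + 46   →  a_2 = 2

2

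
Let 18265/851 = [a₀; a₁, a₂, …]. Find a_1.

2

18265 = 21·851 + 394   →  a_0 = 21
851 = 2·394 + 63   →  a_1 = 2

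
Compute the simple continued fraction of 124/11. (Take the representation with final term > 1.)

[11; 3, 1, 2]

124 = 11×11 + 3
11 = 3×3 + 2
3 = 1×2 + 1
2 = 2×1 + 0  (stop)
So 124/11 = [11; 3, 1, 2].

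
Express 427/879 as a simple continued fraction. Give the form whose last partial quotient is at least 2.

[0; 2, 17, 12, 2]

427 = 0*879 + 427
879 = 2*427 + 25
427 = 17*25 + 2
25 = 12*2 + 1
2 = 2*1 + 0  (stop)
So 427/879 = [0; 2, 17, 12, 2].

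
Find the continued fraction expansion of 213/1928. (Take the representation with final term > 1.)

[0; 9, 19, 2, 1, 3]

213 = 0*1928 + 213
1928 = 9*213 + 11
213 = 19*11 + 4
11 = 2*4 + 3
4 = 1*3 + 1
3 = 3*1 + 0  (stop)
So 213/1928 = [0; 9, 19, 2, 1, 3].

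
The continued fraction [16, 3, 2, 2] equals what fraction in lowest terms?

277/17

Fold from the inside: start with 2/1.
  2 + 1/2 = 5/2
  3 + 2/5 = 17/5
  16 + 5/17 = 277/17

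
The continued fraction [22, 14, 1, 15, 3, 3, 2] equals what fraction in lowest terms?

123619/5602

Fold from the inside: start with 2/1.
  3 + 1/2 = 7/2
  3 + 2/7 = 23/7
  15 + 7/23 = 352/23
  1 + 23/352 = 375/352
  14 + 352/375 = 5602/375
  22 + 375/5602 = 123619/5602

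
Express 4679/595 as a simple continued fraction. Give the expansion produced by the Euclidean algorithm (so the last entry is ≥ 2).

[7; 1, 6, 2, 1, 8, 3]

4679 = 7*595 + 514
595 = 1*514 + 81
514 = 6*81 + 28
81 = 2*28 + 25
28 = 1*25 + 3
25 = 8*3 + 1
3 = 3*1 + 0  (stop)
So 4679/595 = [7; 1, 6, 2, 1, 8, 3].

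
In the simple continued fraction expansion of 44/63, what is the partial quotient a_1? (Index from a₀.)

44 = 0·63 + 44   →  a_0 = 0
63 = 1·44 + 19   →  a_1 = 1

1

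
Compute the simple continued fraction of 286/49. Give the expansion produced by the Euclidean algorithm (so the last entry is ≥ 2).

286 = 5×49 + 41
49 = 1×41 + 8
41 = 5×8 + 1
8 = 8×1 + 0  (stop)
So 286/49 = [5; 1, 5, 8].

[5; 1, 5, 8]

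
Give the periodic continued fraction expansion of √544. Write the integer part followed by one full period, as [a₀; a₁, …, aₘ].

a₀ = ⌊√544⌋ = 23.
With m₀=0, d₀=1 and mₖ₊₁ = dₖaₖ − mₖ, dₖ₊₁ = (n − mₖ₊₁²)/dₖ, aₖ₊₁ = ⌊(a₀+mₖ₊₁)/dₖ₊₁⌋:
  k=1: m=23, d=15, a=3
  k=2: m=22, d=4, a=11
  k=3: m=22, d=15, a=3
  k=4: m=23, d=1, a=46
d=1 and a=2a₀=46 at k=4, so the next step gives (m, d) = (23, 15) again — its k=1 value — and the period has length 4.

[23; 3, 11, 3, 46]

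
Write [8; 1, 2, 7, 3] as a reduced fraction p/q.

599/69

Fold from the inside: start with 3/1.
  7 + 1/3 = 22/3
  2 + 3/22 = 47/22
  1 + 22/47 = 69/47
  8 + 47/69 = 599/69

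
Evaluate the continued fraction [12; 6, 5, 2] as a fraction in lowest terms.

Using pₖ = aₖpₖ₋₁ + pₖ₋₂ and qₖ = aₖqₖ₋₁ + qₖ₋₂:
  k=0: a=12, p=12, q=1
  k=1: a=6, p=73, q=6
  k=2: a=5, p=377, q=31
  k=3: a=2, p=827, q=68

827/68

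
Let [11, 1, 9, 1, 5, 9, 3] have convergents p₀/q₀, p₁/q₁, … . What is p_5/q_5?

Using pₖ = aₖpₖ₋₁ + pₖ₋₂, qₖ = aₖqₖ₋₁ + qₖ₋₂ (with p₋₁=1, p₋₂=0, q₋₁=0, q₋₂=1):
  k=0: a=11, p=11, q=1
  k=1: a=1, p=12, q=1
  k=2: a=9, p=119, q=10
  k=3: a=1, p=131, q=11
  k=4: a=5, p=774, q=65
  k=5: a=9, p=7097, q=596

7097/596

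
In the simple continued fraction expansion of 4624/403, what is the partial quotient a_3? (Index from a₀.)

10

4624 = 11·403 + 191   →  a_0 = 11
403 = 2·191 + 21   →  a_1 = 2
191 = 9·21 + 2   →  a_2 = 9
21 = 10·2 + 1   →  a_3 = 10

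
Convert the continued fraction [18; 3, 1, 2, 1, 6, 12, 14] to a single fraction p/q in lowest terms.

315641/17279

Fold from the inside: start with 14/1.
  12 + 1/14 = 169/14
  6 + 14/169 = 1028/169
  1 + 169/1028 = 1197/1028
  2 + 1028/1197 = 3422/1197
  1 + 1197/3422 = 4619/3422
  3 + 3422/4619 = 17279/4619
  18 + 4619/17279 = 315641/17279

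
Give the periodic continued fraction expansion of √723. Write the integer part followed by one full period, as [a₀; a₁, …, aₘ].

a₀ = ⌊√723⌋ = 26.

[26; 1, 7, 1, 52]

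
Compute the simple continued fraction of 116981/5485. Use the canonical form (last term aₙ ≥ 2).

116981 = 21×5485 + 1796
5485 = 3×1796 + 97
1796 = 18×97 + 50
97 = 1×50 + 47
50 = 1×47 + 3
47 = 15×3 + 2
3 = 1×2 + 1
2 = 2×1 + 0  (stop)
So 116981/5485 = [21; 3, 18, 1, 1, 15, 1, 2].

[21; 3, 18, 1, 1, 15, 1, 2]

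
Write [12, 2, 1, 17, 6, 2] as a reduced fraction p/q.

8576/695

Fold from the inside: start with 2/1.
  6 + 1/2 = 13/2
  17 + 2/13 = 223/13
  1 + 13/223 = 236/223
  2 + 223/236 = 695/236
  12 + 236/695 = 8576/695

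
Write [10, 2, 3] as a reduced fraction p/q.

Using pₖ = aₖpₖ₋₁ + pₖ₋₂ and qₖ = aₖqₖ₋₁ + qₖ₋₂:
  k=0: a=10, p=10, q=1
  k=1: a=2, p=21, q=2
  k=2: a=3, p=73, q=7

73/7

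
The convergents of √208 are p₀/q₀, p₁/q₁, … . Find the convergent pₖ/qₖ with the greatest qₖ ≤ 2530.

18446/1279

√208 = [14; 2, 2, 1, 2, 2, 28, …] (period length 6).
Convergents:
  p_0/q_0 = 14/1
  p_1/q_1 = 29/2
  p_2/q_2 = 72/5
  p_3/q_3 = 101/7
  p_4/q_4 = 274/19
  p_5/q_5 = 649/45
  p_6/q_6 = 18446/1279
  p_7/q_7 = 37541/2603
q_6 = 1279 ≤ 2530 < 2603 = q_7, so the answer is 18446/1279.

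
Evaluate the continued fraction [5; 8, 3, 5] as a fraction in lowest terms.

681/133

Using pₖ = aₖpₖ₋₁ + pₖ₋₂ and qₖ = aₖqₖ₋₁ + qₖ₋₂:
  k=0: a=5, p=5, q=1
  k=1: a=8, p=41, q=8
  k=2: a=3, p=128, q=25
  k=3: a=5, p=681, q=133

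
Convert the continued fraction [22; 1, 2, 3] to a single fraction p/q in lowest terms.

Using pₖ = aₖpₖ₋₁ + pₖ₋₂ and qₖ = aₖqₖ₋₁ + qₖ₋₂:
  k=0: a=22, p=22, q=1
  k=1: a=1, p=23, q=1
  k=2: a=2, p=68, q=3
  k=3: a=3, p=227, q=10

227/10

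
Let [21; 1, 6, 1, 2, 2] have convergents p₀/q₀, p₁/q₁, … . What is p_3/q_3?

175/8

Using pₖ = aₖpₖ₋₁ + pₖ₋₂, qₖ = aₖqₖ₋₁ + qₖ₋₂ (with p₋₁=1, p₋₂=0, q₋₁=0, q₋₂=1):
  k=0: a=21, p=21, q=1
  k=1: a=1, p=22, q=1
  k=2: a=6, p=153, q=7
  k=3: a=1, p=175, q=8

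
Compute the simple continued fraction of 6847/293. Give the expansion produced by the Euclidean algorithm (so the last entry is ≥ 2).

[23; 2, 1, 2, 2, 15]

6847 = 23×293 + 108
293 = 2×108 + 77
108 = 1×77 + 31
77 = 2×31 + 15
31 = 2×15 + 1
15 = 15×1 + 0  (stop)
So 6847/293 = [23; 2, 1, 2, 2, 15].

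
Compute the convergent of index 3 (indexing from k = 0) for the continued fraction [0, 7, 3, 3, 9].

10/73

Using pₖ = aₖpₖ₋₁ + pₖ₋₂, qₖ = aₖqₖ₋₁ + qₖ₋₂ (with p₋₁=1, p₋₂=0, q₋₁=0, q₋₂=1):
  k=0: a=0, p=0, q=1
  k=1: a=7, p=1, q=7
  k=2: a=3, p=3, q=22
  k=3: a=3, p=10, q=73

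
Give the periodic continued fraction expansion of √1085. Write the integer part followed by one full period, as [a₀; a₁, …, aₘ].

a₀ = ⌊√1085⌋ = 32.
With m₀=0, d₀=1 and mₖ₊₁ = dₖaₖ − mₖ, dₖ₊₁ = (n − mₖ₊₁²)/dₖ, aₖ₊₁ = ⌊(a₀+mₖ₊₁)/dₖ₊₁⌋:
  k=1: m=32, d=61, a=1
  k=2: m=29, d=4, a=15
  k=3: m=31, d=31, a=2
  k=4: m=31, d=4, a=15
  k=5: m=29, d=61, a=1
  k=6: m=32, d=1, a=64
d=1 and a=2a₀=64 at k=6, so the next step gives (m, d) = (32, 61) again — its k=1 value — and the period has length 6.

[32; 1, 15, 2, 15, 1, 64]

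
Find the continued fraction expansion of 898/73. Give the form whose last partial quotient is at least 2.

[12; 3, 3, 7]

898 = 12×73 + 22
73 = 3×22 + 7
22 = 3×7 + 1
7 = 7×1 + 0  (stop)
So 898/73 = [12; 3, 3, 7].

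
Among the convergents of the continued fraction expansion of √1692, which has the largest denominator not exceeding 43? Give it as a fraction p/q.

617/15

√1692 = [41; 7, 2, 7, 82, …] (period length 4).
Convergents:
  p_0/q_0 = 41/1
  p_1/q_1 = 288/7
  p_2/q_2 = 617/15
  p_3/q_3 = 4607/112
q_2 = 15 ≤ 43 < 112 = q_3, so the answer is 617/15.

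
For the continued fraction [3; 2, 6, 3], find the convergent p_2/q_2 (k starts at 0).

Using pₖ = aₖpₖ₋₁ + pₖ₋₂, qₖ = aₖqₖ₋₁ + qₖ₋₂ (with p₋₁=1, p₋₂=0, q₋₁=0, q₋₂=1):
  k=0: a=3, p=3, q=1
  k=1: a=2, p=7, q=2
  k=2: a=6, p=45, q=13

45/13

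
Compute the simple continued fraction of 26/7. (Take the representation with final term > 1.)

[3; 1, 2, 2]

26 = 3·7 + 5
7 = 1·5 + 2
5 = 2·2 + 1
2 = 2·1 + 0  (stop)
So 26/7 = [3; 1, 2, 2].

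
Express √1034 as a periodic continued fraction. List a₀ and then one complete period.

a₀ = ⌊√1034⌋ = 32.
With m₀=0, d₀=1 and mₖ₊₁ = dₖaₖ − mₖ, dₖ₊₁ = (n − mₖ₊₁²)/dₖ, aₖ₊₁ = ⌊(a₀+mₖ₊₁)/dₖ₊₁⌋:
  k=1: m=32, d=10, a=6
  k=2: m=28, d=25, a=2
  k=3: m=22, d=22, a=2
  k=4: m=22, d=25, a=2
  k=5: m=28, d=10, a=6
  k=6: m=32, d=1, a=64
d=1 and a=2a₀=64 at k=6, so the next step gives (m, d) = (32, 10) again — its k=1 value — and the period has length 6.

[32; 6, 2, 2, 2, 6, 64]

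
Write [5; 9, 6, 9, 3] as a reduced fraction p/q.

8006/1567

Using pₖ = aₖpₖ₋₁ + pₖ₋₂ and qₖ = aₖqₖ₋₁ + qₖ₋₂:
  k=0: a=5, p=5, q=1
  k=1: a=9, p=46, q=9
  k=2: a=6, p=281, q=55
  k=3: a=9, p=2575, q=504
  k=4: a=3, p=8006, q=1567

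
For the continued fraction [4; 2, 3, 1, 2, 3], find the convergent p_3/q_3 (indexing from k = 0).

40/9

Using pₖ = aₖpₖ₋₁ + pₖ₋₂, qₖ = aₖqₖ₋₁ + qₖ₋₂ (with p₋₁=1, p₋₂=0, q₋₁=0, q₋₂=1):
  k=0: a=4, p=4, q=1
  k=1: a=2, p=9, q=2
  k=2: a=3, p=31, q=7
  k=3: a=1, p=40, q=9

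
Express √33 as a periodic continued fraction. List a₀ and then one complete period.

a₀ = ⌊√33⌋ = 5.

[5; 1, 2, 1, 10]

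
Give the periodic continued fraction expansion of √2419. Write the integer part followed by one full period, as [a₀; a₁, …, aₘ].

[49; 5, 2, 5, 98]

a₀ = ⌊√2419⌋ = 49.
With m₀=0, d₀=1 and mₖ₊₁ = dₖaₖ − mₖ, dₖ₊₁ = (n − mₖ₊₁²)/dₖ, aₖ₊₁ = ⌊(a₀+mₖ₊₁)/dₖ₊₁⌋:
  k=1: m=49, d=18, a=5
  k=2: m=41, d=41, a=2
  k=3: m=41, d=18, a=5
  k=4: m=49, d=1, a=98
d=1 and a=2a₀=98 at k=4, so the next step gives (m, d) = (49, 18) again — its k=1 value — and the period has length 4.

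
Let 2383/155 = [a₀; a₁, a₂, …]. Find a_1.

2383 = 15·155 + 58   →  a_0 = 15
155 = 2·58 + 39   →  a_1 = 2

2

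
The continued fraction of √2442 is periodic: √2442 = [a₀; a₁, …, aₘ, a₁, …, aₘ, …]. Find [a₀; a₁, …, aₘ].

[49; 2, 2, 2, 98]

a₀ = ⌊√2442⌋ = 49.
With m₀=0, d₀=1 and mₖ₊₁ = dₖaₖ − mₖ, dₖ₊₁ = (n − mₖ₊₁²)/dₖ, aₖ₊₁ = ⌊(a₀+mₖ₊₁)/dₖ₊₁⌋:
  k=1: m=49, d=41, a=2
  k=2: m=33, d=33, a=2
  k=3: m=33, d=41, a=2
  k=4: m=49, d=1, a=98
d=1 and a=2a₀=98 at k=4, so the next step gives (m, d) = (49, 41) again — its k=1 value — and the period has length 4.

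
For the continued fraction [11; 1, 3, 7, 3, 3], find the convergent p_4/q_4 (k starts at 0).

1070/91

Using pₖ = aₖpₖ₋₁ + pₖ₋₂, qₖ = aₖqₖ₋₁ + qₖ₋₂ (with p₋₁=1, p₋₂=0, q₋₁=0, q₋₂=1):
  k=0: a=11, p=11, q=1
  k=1: a=1, p=12, q=1
  k=2: a=3, p=47, q=4
  k=3: a=7, p=341, q=29
  k=4: a=3, p=1070, q=91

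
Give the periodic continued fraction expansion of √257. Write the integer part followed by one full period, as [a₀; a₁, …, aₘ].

a₀ = ⌊√257⌋ = 16.
With m₀=0, d₀=1 and mₖ₊₁ = dₖaₖ − mₖ, dₖ₊₁ = (n − mₖ₊₁²)/dₖ, aₖ₊₁ = ⌊(a₀+mₖ₊₁)/dₖ₊₁⌋:
  k=1: m=16, d=1, a=32
d=1 and a=2a₀=32 at k=1, so the next step gives (m, d) = (16, 1) again — its k=1 value — and the period has length 1.

[16; 32]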